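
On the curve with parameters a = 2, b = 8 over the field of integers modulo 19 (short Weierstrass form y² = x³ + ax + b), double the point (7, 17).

(2, 1)

tangent at (7, 17): λ = (3·7² + 2)/(2·17) ≡ 16/15. 15⁻¹ ≡ 14 (mod 19), so λ ≡ 16·14 ≡ 15.
  x = λ² - 7 - 7 = 225 - 14 ≡ 2; y = λ·(7 - 2) - 17 ≡ 1. → (2, 1)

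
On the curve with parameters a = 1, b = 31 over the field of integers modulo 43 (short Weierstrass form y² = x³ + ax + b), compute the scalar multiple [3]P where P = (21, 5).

Repeated addition: build up to 3P.
2P: tangent at (21, 5): λ = (3·21² + 1)/(2·5) ≡ 34/10. 10⁻¹ ≡ 13 (mod 43) since 10·13 = 130 ≡ 1, so λ ≡ 34·13 ≡ 12.
  x = λ² - 21 - 21 = 144 - 42 ≡ 16; y = λ·(21 - 16) - 5 ≡ 12. → (16, 12)
3P: (16, 12) + (21, 5). λ = (5 - 12)/(21 - 16) ≡ 36/5 mod 43. 5⁻¹ ≡ 26 (mod 43), so λ ≡ 33.
  x = λ² - 16 - 21 = 1089 - 37 ≡ 20; y = λ·(16 - 20) - 12 ≡ 28. → (20, 28)

(20, 28)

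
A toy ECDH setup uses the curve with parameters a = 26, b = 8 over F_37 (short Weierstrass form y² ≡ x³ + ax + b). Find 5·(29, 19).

Write Q = (29, 19).
Double-and-add on 5 = (101)₂. Start with Q = (29, 19) for the leading 1-bit.
double: tangent at (29, 19): λ = (3·29² + 26)/(2·19) ≡ 33/1. 1⁻¹ ≡ 1 (mod 37) since 1·1 = 1 ≡ 1, so λ ≡ 33·1 ≡ 33.
  x = λ² - 29 - 29 = 1089 - 58 ≡ 32; y = λ·(29 - 32) - 19 ≡ 30. → (32, 30)
double: tangent at (32, 30): λ = (3·32² + 26)/(2·30) ≡ 27/23. 23⁻¹ ≡ 29 (mod 37), so λ ≡ 27·29 ≡ 6.
  x = λ² - 32 - 32 = 36 - 64 ≡ 9; y = λ·(32 - 9) - 30 ≡ 34. → (9, 34)
add Q: (9, 34) + (29, 19). λ = (19 - 34)/(29 - 9) ≡ 22/20 mod 37. 20⁻¹ ≡ 13 (mod 37) since 20·13 = 260 ≡ 1, so λ ≡ 27.
  x = λ² - 9 - 29 = 729 - 38 ≡ 25; y = λ·(9 - 25) - 34 ≡ 15. → (25, 15)

(25, 15)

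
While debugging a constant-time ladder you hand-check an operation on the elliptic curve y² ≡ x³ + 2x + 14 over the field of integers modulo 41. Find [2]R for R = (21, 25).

tangent at (21, 25): λ = (3·21² + 2)/(2·25) ≡ 13/9. 9⁻¹ ≡ 32 (mod 41) since 9·32 = 288 ≡ 1, so λ ≡ 13·32 ≡ 6.
  x = λ² - 21 - 21 = 36 - 42 ≡ 35; y = λ·(21 - 35) - 25 ≡ 14. → (35, 14)

(35, 14)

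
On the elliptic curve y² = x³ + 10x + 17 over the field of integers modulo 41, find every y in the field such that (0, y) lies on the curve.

none

x³ + 10x + 17 = 17 ≡ 17 (mod 41).
17 is a non-residue mod 41; no y exists.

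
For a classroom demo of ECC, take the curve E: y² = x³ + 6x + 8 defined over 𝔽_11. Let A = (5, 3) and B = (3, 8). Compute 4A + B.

O

First 4A:
Double-and-add on 4 = (100)₂. Start with A = (5, 3) for the leading 1-bit.
double: tangent at (5, 3): λ = (3·5² + 6)/(2·3) ≡ 4/6. 6⁻¹ ≡ 2 (mod 11) since 6·2 = 12 ≡ 1, so λ ≡ 4·2 ≡ 8.
  x = λ² - 5 - 5 = 64 - 10 ≡ 10; y = λ·(5 - 10) - 3 ≡ 1. → (10, 1)
double: tangent at (10, 1): λ = (3·10² + 6)/(2·1) ≡ 9/2. 2⁻¹ ≡ 6 (mod 11), so λ ≡ 9·6 ≡ 10.
  x = λ² - 10 - 10 = 100 - 20 ≡ 3; y = λ·(10 - 3) - 1 ≡ 3. → (3, 3)
4A = (3, 3).
Finally 4A + B:
(3, 3) + (3, 8): same x and y₁ ≡ -y₂, so the sum is O.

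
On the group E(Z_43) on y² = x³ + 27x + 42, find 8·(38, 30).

(21, 25)

Write G = (38, 30).
Repeated addition: build up to 8G.
2G: tangent at (38, 30): λ = (3·38² + 27)/(2·30) ≡ 16/17. 17⁻¹ ≡ 38 (mod 43) since 17·38 = 646 ≡ 1, so λ ≡ 16·38 ≡ 6.
  x = λ² - 38 - 38 = 36 - 76 ≡ 3; y = λ·(38 - 3) - 30 ≡ 8. → (3, 8)
3G: (3, 8) + (38, 30). λ = (30 - 8)/(38 - 3) ≡ 22/35 mod 43. 35⁻¹ ≡ 16 (mod 43), so λ ≡ 8.
  x = λ² - 3 - 38 = 64 - 41 ≡ 23; y = λ·(3 - 23) - 8 ≡ 4. → (23, 4)
4G: (23, 4) + (38, 30). λ = (30 - 4)/(38 - 23) ≡ 26/15 mod 43. 15⁻¹ ≡ 23 (mod 43), so λ ≡ 39.
  x = λ² - 23 - 38 = 1521 - 61 ≡ 41; y = λ·(23 - 41) - 4 ≡ 25. → (41, 25)
5G: (41, 25) + (38, 30). λ = (30 - 25)/(38 - 41) ≡ 5/40 mod 43. 40⁻¹ ≡ 14 (mod 43), so λ ≡ 27.
  x = λ² - 41 - 38 = 729 - 79 ≡ 5; y = λ·(41 - 5) - 25 ≡ 1. → (5, 1)
6G: (5, 1) + (38, 30). λ = (30 - 1)/(38 - 5) ≡ 29/33 mod 43. 33⁻¹ ≡ 30 (mod 43) since 33·30 = 990 ≡ 1, so λ ≡ 10.
  x = λ² - 5 - 38 = 100 - 43 ≡ 14; y = λ·(5 - 14) - 1 ≡ 38. → (14, 38)
7G: (14, 38) + (38, 30). λ = (30 - 38)/(38 - 14) ≡ 35/24 mod 43. 24⁻¹ ≡ 9 (mod 43), so λ ≡ 14.
  x = λ² - 14 - 38 = 196 - 52 ≡ 15; y = λ·(14 - 15) - 38 ≡ 34. → (15, 34)
8G: (15, 34) + (38, 30). λ = (30 - 34)/(38 - 15) ≡ 39/23 mod 43. 23⁻¹ ≡ 15 (mod 43) since 23·15 = 345 ≡ 1, so λ ≡ 26.
  x = λ² - 15 - 38 = 676 - 53 ≡ 21; y = λ·(15 - 21) - 34 ≡ 25. → (21, 25)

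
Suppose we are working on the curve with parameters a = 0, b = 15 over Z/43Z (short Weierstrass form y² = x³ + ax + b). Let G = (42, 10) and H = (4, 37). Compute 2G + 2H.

First 2G:
Repeated addition: build up to 2G.
2G: tangent at (42, 10): λ = (3·42² + 0)/(2·10) ≡ 3/20. 20⁻¹ ≡ 28 (mod 43), so λ ≡ 3·28 ≡ 41.
  x = λ² - 42 - 42 = 1681 - 84 ≡ 6; y = λ·(42 - 6) - 10 ≡ 4. → (6, 4)
2G = (6, 4).
Next 2H:
Repeated addition: build up to 2H.
2H: tangent at (4, 37): λ = (3·4² + 0)/(2·37) ≡ 5/31. 31⁻¹ ≡ 25 (mod 43) since 31·25 = 775 ≡ 1, so λ ≡ 5·25 ≡ 39.
  x = λ² - 4 - 4 = 1521 - 8 ≡ 8; y = λ·(4 - 8) - 37 ≡ 22. → (8, 22)
2H = (8, 22).
Finally 2G + 2H:
(6, 4) + (8, 22). λ = (22 - 4)/(8 - 6) ≡ 18/2 mod 43. 2⁻¹ ≡ 22 (mod 43) since 2·22 = 44 ≡ 1, so λ ≡ 9.
  x = λ² - 6 - 8 = 81 - 14 ≡ 24; y = λ·(6 - 24) - 4 ≡ 6. → (24, 6)

(24, 6)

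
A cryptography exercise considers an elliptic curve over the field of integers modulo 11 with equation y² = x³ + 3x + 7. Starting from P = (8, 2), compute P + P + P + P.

Repeated addition: build up to 4P.
2P: tangent at (8, 2): λ = (3·8² + 3)/(2·2) ≡ 8/4. 4⁻¹ ≡ 3 (mod 11) since 4·3 = 12 ≡ 1, so λ ≡ 8·3 ≡ 2.
  x = λ² - 8 - 8 = 4 - 16 ≡ 10; y = λ·(8 - 10) - 2 ≡ 5. → (10, 5)
3P: (10, 5) + (8, 2). λ = (2 - 5)/(8 - 10) ≡ 8/9 mod 11. 9⁻¹ ≡ 5 (mod 11) since 9·5 = 45 ≡ 1, so λ ≡ 7.
  x = λ² - 10 - 8 = 49 - 18 ≡ 9; y = λ·(10 - 9) - 5 ≡ 2. → (9, 2)
4P: (9, 2) + (8, 2). λ = (2 - 2)/(8 - 9) ≡ 0/10 mod 11. 10⁻¹ ≡ 10 (mod 11), so λ ≡ 0.
  x = λ² - 9 - 8 = 0 - 17 ≡ 5; y = λ·(9 - 5) - 2 ≡ 9. → (5, 9)

(5, 9)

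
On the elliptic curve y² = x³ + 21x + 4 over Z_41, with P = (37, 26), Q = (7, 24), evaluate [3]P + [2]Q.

First 3P:
Repeated addition: build up to 3P.
2P: tangent at (37, 26): λ = (3·37² + 21)/(2·26) ≡ 28/11. 11⁻¹ ≡ 15 (mod 41) since 11·15 = 165 ≡ 1, so λ ≡ 28·15 ≡ 10.
  x = λ² - 37 - 37 = 100 - 74 ≡ 26; y = λ·(37 - 26) - 26 ≡ 2. → (26, 2)
3P: (26, 2) + (37, 26). λ = (26 - 2)/(37 - 26) ≡ 24/11 mod 41. 11⁻¹ ≡ 15 (mod 41), so λ ≡ 32.
  x = λ² - 26 - 37 = 1024 - 63 ≡ 18; y = λ·(26 - 18) - 2 ≡ 8. → (18, 8)
3P = (18, 8).
Next 2Q:
Repeated addition: build up to 2Q.
2Q: tangent at (7, 24): λ = (3·7² + 21)/(2·24) ≡ 4/7. 7⁻¹ ≡ 6 (mod 41), so λ ≡ 4·6 ≡ 24.
  x = λ² - 7 - 7 = 576 - 14 ≡ 29; y = λ·(7 - 29) - 24 ≡ 22. → (29, 22)
2Q = (29, 22).
Finally 3P + 2Q:
(18, 8) + (29, 22). λ = (22 - 8)/(29 - 18) ≡ 14/11 mod 41. 11⁻¹ ≡ 15 (mod 41) since 11·15 = 165 ≡ 1, so λ ≡ 5.
  x = λ² - 18 - 29 = 25 - 47 ≡ 19; y = λ·(18 - 19) - 8 ≡ 28. → (19, 28)

(19, 28)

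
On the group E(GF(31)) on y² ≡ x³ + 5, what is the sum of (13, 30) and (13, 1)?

O

The two points share x = 13 and their y-coordinates satisfy 30 + 1 ≡ 0 (mod 31), so they are inverses. Their sum is 𝒪.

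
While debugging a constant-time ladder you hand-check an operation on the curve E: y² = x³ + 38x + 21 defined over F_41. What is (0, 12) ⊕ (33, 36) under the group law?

(0, 12) + (33, 36). λ = (36 - 12)/(33 - 0) ≡ 24/33 mod 41. 33⁻¹ ≡ 5 (mod 41), so λ ≡ 38.
  x = λ² - 0 - 33 = 1444 - 33 ≡ 17; y = λ·(0 - 17) - 12 ≡ 39. → (17, 39)

(17, 39)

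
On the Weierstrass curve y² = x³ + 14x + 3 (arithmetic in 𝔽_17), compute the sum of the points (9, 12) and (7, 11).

(14, 11)

(9, 12) + (7, 11). λ = (11 - 12)/(7 - 9) ≡ 16/15 mod 17. 15⁻¹ ≡ 8 (mod 17), so λ ≡ 9.
  x = λ² - 9 - 7 = 81 - 16 ≡ 14; y = λ·(9 - 14) - 12 ≡ 11. → (14, 11)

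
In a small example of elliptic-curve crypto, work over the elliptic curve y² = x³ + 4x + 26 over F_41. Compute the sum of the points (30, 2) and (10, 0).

(30, 2) + (10, 0). λ = (0 - 2)/(10 - 30) ≡ 39/21 mod 41. 21⁻¹ ≡ 2 (mod 41), so λ ≡ 37.
  x = λ² - 30 - 10 = 1369 - 40 ≡ 17; y = λ·(30 - 17) - 2 ≡ 28. → (17, 28)

(17, 28)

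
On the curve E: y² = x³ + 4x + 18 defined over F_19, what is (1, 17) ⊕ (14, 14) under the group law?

(1, 17) + (14, 14). λ = (14 - 17)/(14 - 1) ≡ 16/13 mod 19. 13⁻¹ ≡ 3 (mod 19), so λ ≡ 10.
  x = λ² - 1 - 14 = 100 - 15 ≡ 9; y = λ·(1 - 9) - 17 ≡ 17. → (9, 17)

(9, 17)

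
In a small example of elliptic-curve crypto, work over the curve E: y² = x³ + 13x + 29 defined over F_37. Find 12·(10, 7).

(27, 34)

Write G = (10, 7).
Double-and-add on 12 = (1100)₂. Start with G = (10, 7) for the leading 1-bit.
double: tangent at (10, 7): λ = (3·10² + 13)/(2·7) ≡ 17/14. 14⁻¹ ≡ 8 (mod 37), so λ ≡ 17·8 ≡ 25.
  x = λ² - 10 - 10 = 625 - 20 ≡ 13; y = λ·(10 - 13) - 7 ≡ 29. → (13, 29)
add G: (13, 29) + (10, 7). λ = (7 - 29)/(10 - 13) ≡ 15/34 mod 37. 34⁻¹ ≡ 12 (mod 37), so λ ≡ 32.
  x = λ² - 13 - 10 = 1024 - 23 ≡ 2; y = λ·(13 - 2) - 29 ≡ 27. → (2, 27)
double: tangent at (2, 27): λ = (3·2² + 13)/(2·27) ≡ 25/17. 17⁻¹ ≡ 24 (mod 37), so λ ≡ 25·24 ≡ 8.
  x = λ² - 2 - 2 = 64 - 4 ≡ 23; y = λ·(2 - 23) - 27 ≡ 27. → (23, 27)
double: tangent at (23, 27): λ = (3·23² + 13)/(2·27) ≡ 9/17. 17⁻¹ ≡ 24 (mod 37), so λ ≡ 9·24 ≡ 31.
  x = λ² - 23 - 23 = 961 - 46 ≡ 27; y = λ·(23 - 27) - 27 ≡ 34. → (27, 34)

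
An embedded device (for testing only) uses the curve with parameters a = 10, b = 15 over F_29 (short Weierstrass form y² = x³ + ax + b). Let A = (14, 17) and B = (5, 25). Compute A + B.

(9, 14)

(14, 17) + (5, 25). λ = (25 - 17)/(5 - 14) ≡ 8/20 mod 29. 20⁻¹ ≡ 16 (mod 29), so λ ≡ 12.
  x = λ² - 14 - 5 = 144 - 19 ≡ 9; y = λ·(14 - 9) - 17 ≡ 14. → (9, 14)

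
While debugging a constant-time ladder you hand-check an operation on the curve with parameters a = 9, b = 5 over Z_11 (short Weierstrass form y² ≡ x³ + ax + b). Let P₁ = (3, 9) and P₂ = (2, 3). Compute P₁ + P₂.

(9, 10)

(3, 9) + (2, 3). λ = (3 - 9)/(2 - 3) ≡ 5/10 mod 11. 10⁻¹ ≡ 10 (mod 11) since 10·10 = 100 ≡ 1, so λ ≡ 6.
  x = λ² - 3 - 2 = 36 - 5 ≡ 9; y = λ·(3 - 9) - 9 ≡ 10. → (9, 10)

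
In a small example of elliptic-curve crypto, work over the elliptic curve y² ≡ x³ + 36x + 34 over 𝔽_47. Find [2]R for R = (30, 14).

(43, 25)

tangent at (30, 14): λ = (3·30² + 36)/(2·14) ≡ 10/28. 28⁻¹ ≡ 42 (mod 47), so λ ≡ 10·42 ≡ 44.
  x = λ² - 30 - 30 = 1936 - 60 ≡ 43; y = λ·(30 - 43) - 14 ≡ 25. → (43, 25)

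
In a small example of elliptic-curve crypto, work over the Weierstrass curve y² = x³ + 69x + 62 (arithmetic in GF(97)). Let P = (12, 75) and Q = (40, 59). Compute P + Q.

(12, 75) + (40, 59). λ = (59 - 75)/(40 - 12) ≡ 81/28 mod 97. 28⁻¹ ≡ 52 (mod 97), so λ ≡ 41.
  x = λ² - 12 - 40 = 1681 - 52 ≡ 77; y = λ·(12 - 77) - 75 ≡ 73. → (77, 73)

(77, 73)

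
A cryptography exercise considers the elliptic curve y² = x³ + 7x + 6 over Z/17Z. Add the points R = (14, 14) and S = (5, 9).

(14, 14) + (5, 9). λ = (9 - 14)/(5 - 14) ≡ 12/8 mod 17. 8⁻¹ ≡ 15 (mod 17) since 8·15 = 120 ≡ 1, so λ ≡ 10.
  x = λ² - 14 - 5 = 100 - 19 ≡ 13; y = λ·(14 - 13) - 14 ≡ 13. → (13, 13)

(13, 13)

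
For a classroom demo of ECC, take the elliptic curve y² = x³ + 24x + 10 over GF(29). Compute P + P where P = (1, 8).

tangent at (1, 8): λ = (3·1² + 24)/(2·8) ≡ 27/16. 16⁻¹ ≡ 20 (mod 29), so λ ≡ 27·20 ≡ 18.
  x = λ² - 1 - 1 = 324 - 2 ≡ 3; y = λ·(1 - 3) - 8 ≡ 14. → (3, 14)

(3, 14)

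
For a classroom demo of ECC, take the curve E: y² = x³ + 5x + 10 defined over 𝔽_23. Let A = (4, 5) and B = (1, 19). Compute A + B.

(4, 18)

(4, 5) + (1, 19). λ = (19 - 5)/(1 - 4) ≡ 14/20 mod 23. 20⁻¹ ≡ 15 (mod 23) since 20·15 = 300 ≡ 1, so λ ≡ 3.
  x = λ² - 4 - 1 = 9 - 5 ≡ 4; y = λ·(4 - 4) - 5 ≡ 18. → (4, 18)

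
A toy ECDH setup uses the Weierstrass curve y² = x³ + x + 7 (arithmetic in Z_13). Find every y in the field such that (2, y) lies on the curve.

x³ + 1x + 7 = 17 ≡ 4 (mod 13).
Square roots of 4 mod 13: 2 and 11 (since 2² = 4 ≡ 4).

2, 11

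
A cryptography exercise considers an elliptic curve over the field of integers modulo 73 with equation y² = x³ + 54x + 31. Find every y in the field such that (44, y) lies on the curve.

x³ + 54x + 31 = 87591 ≡ 64 (mod 73).
Square roots of 64 mod 73: 8 and 65 (since 8² = 64 ≡ 64).

8, 65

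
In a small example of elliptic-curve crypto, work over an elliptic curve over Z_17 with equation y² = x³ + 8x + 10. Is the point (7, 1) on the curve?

y² = 1² ≡ 1; x³ + 8x + 10 = 409 ≡ 1 (mod 17). 1 = 1.

yes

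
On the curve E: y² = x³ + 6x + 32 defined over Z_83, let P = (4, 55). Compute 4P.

Repeated addition: build up to 4P.
2P: tangent at (4, 55): λ = (3·4² + 6)/(2·55) ≡ 54/27. 27⁻¹ ≡ 40 (mod 83), so λ ≡ 54·40 ≡ 2.
  x = λ² - 4 - 4 = 4 - 8 ≡ 79; y = λ·(4 - 79) - 55 ≡ 44. → (79, 44)
3P: (79, 44) + (4, 55). λ = (55 - 44)/(4 - 79) ≡ 11/8 mod 83. 8⁻¹ ≡ 52 (mod 83), so λ ≡ 74.
  x = λ² - 79 - 4 = 5476 - 83 ≡ 81; y = λ·(79 - 81) - 44 ≡ 57. → (81, 57)
4P: (81, 57) + (4, 55). λ = (55 - 57)/(4 - 81) ≡ 81/6 mod 83. 6⁻¹ ≡ 14 (mod 83) since 6·14 = 84 ≡ 1, so λ ≡ 55.
  x = λ² - 81 - 4 = 3025 - 85 ≡ 35; y = λ·(81 - 35) - 57 ≡ 66. → (35, 66)

(35, 66)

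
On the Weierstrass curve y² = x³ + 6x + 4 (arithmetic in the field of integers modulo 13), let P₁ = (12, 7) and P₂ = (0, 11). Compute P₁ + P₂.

(4, 12)

(12, 7) + (0, 11). λ = (11 - 7)/(0 - 12) ≡ 4/1 mod 13. 1⁻¹ ≡ 1 (mod 13) since 1·1 = 1 ≡ 1, so λ ≡ 4.
  x = λ² - 12 - 0 = 16 - 12 ≡ 4; y = λ·(12 - 4) - 7 ≡ 12. → (4, 12)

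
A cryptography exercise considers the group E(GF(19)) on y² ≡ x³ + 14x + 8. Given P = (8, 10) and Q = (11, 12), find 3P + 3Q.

(1, 2)

First 3P:
Repeated addition: build up to 3P.
2P: tangent at (8, 10): λ = (3·8² + 14)/(2·10) ≡ 16/1. 1⁻¹ ≡ 1 (mod 19) since 1·1 = 1 ≡ 1, so λ ≡ 16·1 ≡ 16.
  x = λ² - 8 - 8 = 256 - 16 ≡ 12; y = λ·(8 - 12) - 10 ≡ 2. → (12, 2)
3P: (12, 2) + (8, 10). λ = (10 - 2)/(8 - 12) ≡ 8/15 mod 19. 15⁻¹ ≡ 14 (mod 19) since 15·14 = 210 ≡ 1, so λ ≡ 17.
  x = λ² - 12 - 8 = 289 - 20 ≡ 3; y = λ·(12 - 3) - 2 ≡ 18. → (3, 18)
3P = (3, 18).
Next 3Q:
Repeated addition: build up to 3Q.
2Q: tangent at (11, 12): λ = (3·11² + 14)/(2·12) ≡ 16/5. 5⁻¹ ≡ 4 (mod 19), so λ ≡ 16·4 ≡ 7.
  x = λ² - 11 - 11 = 49 - 22 ≡ 8; y = λ·(11 - 8) - 12 ≡ 9. → (8, 9)
3Q: (8, 9) + (11, 12). λ = (12 - 9)/(11 - 8) ≡ 3/3 mod 19. 3⁻¹ ≡ 13 (mod 19) since 3·13 = 39 ≡ 1, so λ ≡ 1.
  x = λ² - 8 - 11 = 1 - 19 ≡ 1; y = λ·(8 - 1) - 9 ≡ 17. → (1, 17)
3Q = (1, 17).
Finally 3P + 3Q:
(3, 18) + (1, 17). λ = (17 - 18)/(1 - 3) ≡ 18/17 mod 19. 17⁻¹ ≡ 9 (mod 19), so λ ≡ 10.
  x = λ² - 3 - 1 = 100 - 4 ≡ 1; y = λ·(3 - 1) - 18 ≡ 2. → (1, 2)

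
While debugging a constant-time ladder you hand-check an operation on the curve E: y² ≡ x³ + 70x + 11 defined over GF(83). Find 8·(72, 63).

Write G = (72, 63).
Repeated addition: build up to 8G.
2G: tangent at (72, 63): λ = (3·72² + 70)/(2·63) ≡ 18/43. 43⁻¹ ≡ 56 (mod 83), so λ ≡ 18·56 ≡ 12.
  x = λ² - 72 - 72 = 144 - 144 ≡ 0; y = λ·(72 - 0) - 63 ≡ 54. → (0, 54)
3G: (0, 54) + (72, 63). λ = (63 - 54)/(72 - 0) ≡ 9/72 mod 83. 72⁻¹ ≡ 15 (mod 83) since 72·15 = 1080 ≡ 1, so λ ≡ 52.
  x = λ² - 0 - 72 = 2704 - 72 ≡ 59; y = λ·(0 - 59) - 54 ≡ 32. → (59, 32)
4G: (59, 32) + (72, 63). λ = (63 - 32)/(72 - 59) ≡ 31/13 mod 83. 13⁻¹ ≡ 32 (mod 83), so λ ≡ 79.
  x = λ² - 59 - 72 = 6241 - 131 ≡ 51; y = λ·(59 - 51) - 32 ≡ 19. → (51, 19)
5G: (51, 19) + (72, 63). λ = (63 - 19)/(72 - 51) ≡ 44/21 mod 83. 21⁻¹ ≡ 4 (mod 83) since 21·4 = 84 ≡ 1, so λ ≡ 10.
  x = λ² - 51 - 72 = 100 - 123 ≡ 60; y = λ·(51 - 60) - 19 ≡ 57. → (60, 57)
6G: (60, 57) + (72, 63). λ = (63 - 57)/(72 - 60) ≡ 6/12 mod 83. 12⁻¹ ≡ 7 (mod 83), so λ ≡ 42.
  x = λ² - 60 - 72 = 1764 - 132 ≡ 55; y = λ·(60 - 55) - 57 ≡ 70. → (55, 70)
7G: (55, 70) + (72, 63). λ = (63 - 70)/(72 - 55) ≡ 76/17 mod 83. 17⁻¹ ≡ 44 (mod 83), so λ ≡ 24.
  x = λ² - 55 - 72 = 576 - 127 ≡ 34; y = λ·(55 - 34) - 70 ≡ 19. → (34, 19)
8G: (34, 19) + (72, 63). λ = (63 - 19)/(72 - 34) ≡ 44/38 mod 83. 38⁻¹ ≡ 59 (mod 83) since 38·59 = 2242 ≡ 1, so λ ≡ 23.
  x = λ² - 34 - 72 = 529 - 106 ≡ 8; y = λ·(34 - 8) - 19 ≡ 81. → (8, 81)

(8, 81)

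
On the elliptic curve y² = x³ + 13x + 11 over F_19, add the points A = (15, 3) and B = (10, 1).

(1, 14)

(15, 3) + (10, 1). λ = (1 - 3)/(10 - 15) ≡ 17/14 mod 19. 14⁻¹ ≡ 15 (mod 19) since 14·15 = 210 ≡ 1, so λ ≡ 8.
  x = λ² - 15 - 10 = 64 - 25 ≡ 1; y = λ·(15 - 1) - 3 ≡ 14. → (1, 14)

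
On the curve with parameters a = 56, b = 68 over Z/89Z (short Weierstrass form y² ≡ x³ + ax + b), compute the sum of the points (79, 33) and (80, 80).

(79, 33) + (80, 80). λ = (80 - 33)/(80 - 79) ≡ 47/1 mod 89. 1⁻¹ ≡ 1 (mod 89), so λ ≡ 47.
  x = λ² - 79 - 80 = 2209 - 159 ≡ 3; y = λ·(79 - 3) - 33 ≡ 68. → (3, 68)

(3, 68)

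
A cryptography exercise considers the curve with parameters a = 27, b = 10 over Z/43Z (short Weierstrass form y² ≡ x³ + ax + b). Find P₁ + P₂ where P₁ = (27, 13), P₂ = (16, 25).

(25, 20)

(27, 13) + (16, 25). λ = (25 - 13)/(16 - 27) ≡ 12/32 mod 43. 32⁻¹ ≡ 39 (mod 43), so λ ≡ 38.
  x = λ² - 27 - 16 = 1444 - 43 ≡ 25; y = λ·(27 - 25) - 13 ≡ 20. → (25, 20)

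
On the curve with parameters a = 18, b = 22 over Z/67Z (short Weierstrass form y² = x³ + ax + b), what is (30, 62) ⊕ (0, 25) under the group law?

(30, 62) + (0, 25). λ = (25 - 62)/(0 - 30) ≡ 30/37 mod 67. 37⁻¹ ≡ 29 (mod 67) since 37·29 = 1073 ≡ 1, so λ ≡ 66.
  x = λ² - 30 - 0 = 4356 - 30 ≡ 38; y = λ·(30 - 38) - 62 ≡ 13. → (38, 13)

(38, 13)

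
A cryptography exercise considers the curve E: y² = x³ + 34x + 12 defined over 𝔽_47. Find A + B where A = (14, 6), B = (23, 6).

(10, 41)

(14, 6) + (23, 6). λ = (6 - 6)/(23 - 14) ≡ 0/9 mod 47. 9⁻¹ ≡ 21 (mod 47), so λ ≡ 0.
  x = λ² - 14 - 23 = 0 - 37 ≡ 10; y = λ·(14 - 10) - 6 ≡ 41. → (10, 41)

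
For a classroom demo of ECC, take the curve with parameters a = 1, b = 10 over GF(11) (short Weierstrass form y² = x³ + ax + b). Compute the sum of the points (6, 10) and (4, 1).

(6, 10) + (4, 1). λ = (1 - 10)/(4 - 6) ≡ 2/9 mod 11. 9⁻¹ ≡ 5 (mod 11), so λ ≡ 10.
  x = λ² - 6 - 4 = 100 - 10 ≡ 2; y = λ·(6 - 2) - 10 ≡ 8. → (2, 8)

(2, 8)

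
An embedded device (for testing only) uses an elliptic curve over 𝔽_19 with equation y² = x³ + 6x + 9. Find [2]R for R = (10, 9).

tangent at (10, 9): λ = (3·10² + 6)/(2·9) ≡ 2/18. 18⁻¹ ≡ 18 (mod 19) since 18·18 = 324 ≡ 1, so λ ≡ 2·18 ≡ 17.
  x = λ² - 10 - 10 = 289 - 20 ≡ 3; y = λ·(10 - 3) - 9 ≡ 15. → (3, 15)

(3, 15)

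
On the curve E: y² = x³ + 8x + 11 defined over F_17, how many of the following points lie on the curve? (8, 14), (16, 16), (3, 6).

(8, 14): 14² ≡ 9, rhs ≡ 9 → on.
(16, 16): 16² ≡ 1, rhs ≡ 2 → off.
(3, 6): 6² ≡ 2, rhs ≡ 11 → off.

1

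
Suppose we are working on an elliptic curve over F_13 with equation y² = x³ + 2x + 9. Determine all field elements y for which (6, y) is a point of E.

4, 9

x³ + 2x + 9 = 237 ≡ 3 (mod 13).
Square roots of 3 mod 13: 4 and 9 (since 4² = 16 ≡ 3).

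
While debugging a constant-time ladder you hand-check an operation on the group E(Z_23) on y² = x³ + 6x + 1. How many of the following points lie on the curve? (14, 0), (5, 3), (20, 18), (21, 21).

3

(14, 0): 0² ≡ 0, rhs ≡ 0 → on.
(5, 3): 3² ≡ 9, rhs ≡ 18 → off.
(20, 18): 18² ≡ 2, rhs ≡ 2 → on.
(21, 21): 21² ≡ 4, rhs ≡ 4 → on.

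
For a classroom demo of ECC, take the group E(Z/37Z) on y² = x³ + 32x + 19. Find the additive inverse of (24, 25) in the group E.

-(24, 25) = (24, -25 mod 37) = (24, 12).

(24, 12)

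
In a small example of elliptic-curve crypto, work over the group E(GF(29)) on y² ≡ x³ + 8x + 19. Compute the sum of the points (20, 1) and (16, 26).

(20, 1) + (16, 26). λ = (26 - 1)/(16 - 20) ≡ 25/25 mod 29. 25⁻¹ ≡ 7 (mod 29), so λ ≡ 1.
  x = λ² - 20 - 16 = 1 - 36 ≡ 23; y = λ·(20 - 23) - 1 ≡ 25. → (23, 25)

(23, 25)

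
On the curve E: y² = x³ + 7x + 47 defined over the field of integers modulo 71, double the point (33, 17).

(65, 59)

tangent at (33, 17): λ = (3·33² + 7)/(2·17) ≡ 8/34. 34⁻¹ ≡ 23 (mod 71), so λ ≡ 8·23 ≡ 42.
  x = λ² - 33 - 33 = 1764 - 66 ≡ 65; y = λ·(33 - 65) - 17 ≡ 59. → (65, 59)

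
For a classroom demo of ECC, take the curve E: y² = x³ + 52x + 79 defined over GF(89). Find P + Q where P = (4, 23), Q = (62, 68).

(44, 81)

(4, 23) + (62, 68). λ = (68 - 23)/(62 - 4) ≡ 45/58 mod 89. 58⁻¹ ≡ 66 (mod 89), so λ ≡ 33.
  x = λ² - 4 - 62 = 1089 - 66 ≡ 44; y = λ·(4 - 44) - 23 ≡ 81. → (44, 81)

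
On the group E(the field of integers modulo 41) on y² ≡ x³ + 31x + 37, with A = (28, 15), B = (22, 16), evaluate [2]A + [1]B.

(24, 3)

First 2A:
Repeated addition: build up to 2A.
2A: tangent at (28, 15): λ = (3·28² + 31)/(2·15) ≡ 5/30. 30⁻¹ ≡ 26 (mod 41), so λ ≡ 5·26 ≡ 7.
  x = λ² - 28 - 28 = 49 - 56 ≡ 34; y = λ·(28 - 34) - 15 ≡ 25. → (34, 25)
2A = (34, 25).
Finally 2A + B:
(34, 25) + (22, 16). λ = (16 - 25)/(22 - 34) ≡ 32/29 mod 41. 29⁻¹ ≡ 17 (mod 41) since 29·17 = 493 ≡ 1, so λ ≡ 11.
  x = λ² - 34 - 22 = 121 - 56 ≡ 24; y = λ·(34 - 24) - 25 ≡ 3. → (24, 3)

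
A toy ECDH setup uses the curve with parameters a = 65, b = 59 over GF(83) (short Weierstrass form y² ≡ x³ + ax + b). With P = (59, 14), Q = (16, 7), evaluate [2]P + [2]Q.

(68, 78)

First 2P:
Repeated addition: build up to 2P.
2P: tangent at (59, 14): λ = (3·59² + 65)/(2·14) ≡ 50/28. 28⁻¹ ≡ 3 (mod 83) since 28·3 = 84 ≡ 1, so λ ≡ 50·3 ≡ 67.
  x = λ² - 59 - 59 = 4489 - 118 ≡ 55; y = λ·(59 - 55) - 14 ≡ 5. → (55, 5)
2P = (55, 5).
Next 2Q:
Repeated addition: build up to 2Q.
2Q: tangent at (16, 7): λ = (3·16² + 65)/(2·7) ≡ 3/14. 14⁻¹ ≡ 6 (mod 83), so λ ≡ 3·6 ≡ 18.
  x = λ² - 16 - 16 = 324 - 32 ≡ 43; y = λ·(16 - 43) - 7 ≡ 5. → (43, 5)
2Q = (43, 5).
Finally 2P + 2Q:
(55, 5) + (43, 5). λ = (5 - 5)/(43 - 55) ≡ 0/71 mod 83. 71⁻¹ ≡ 76 (mod 83), so λ ≡ 0.
  x = λ² - 55 - 43 = 0 - 98 ≡ 68; y = λ·(55 - 68) - 5 ≡ 78. → (68, 78)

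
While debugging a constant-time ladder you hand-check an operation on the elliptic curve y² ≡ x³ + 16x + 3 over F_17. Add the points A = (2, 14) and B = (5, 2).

(9, 14)

(2, 14) + (5, 2). λ = (2 - 14)/(5 - 2) ≡ 5/3 mod 17. 3⁻¹ ≡ 6 (mod 17) since 3·6 = 18 ≡ 1, so λ ≡ 13.
  x = λ² - 2 - 5 = 169 - 7 ≡ 9; y = λ·(2 - 9) - 14 ≡ 14. → (9, 14)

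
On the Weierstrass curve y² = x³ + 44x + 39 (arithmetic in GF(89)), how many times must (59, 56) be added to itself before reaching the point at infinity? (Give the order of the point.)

2P: tangent at (59, 56): λ = (3·59² + 44)/(2·56) ≡ 74/23. 23⁻¹ ≡ 31 (mod 89) since 23·31 = 713 ≡ 1, so λ ≡ 74·31 ≡ 69.
  x = λ² - 59 - 59 = 4761 - 118 ≡ 15; y = λ·(59 - 15) - 56 ≡ 43. → (15, 43)
3P: (15, 43) + (59, 56). λ = (56 - 43)/(59 - 15) ≡ 13/44 mod 89. 44⁻¹ ≡ 87 (mod 89) since 44·87 = 3828 ≡ 1, so λ ≡ 63.
  x = λ² - 15 - 59 = 3969 - 74 ≡ 68; y = λ·(15 - 68) - 43 ≡ 0. → (68, 0)
4P: (68, 0) + (59, 56). λ = (56 - 0)/(59 - 68) ≡ 56/80 mod 89. 80⁻¹ ≡ 79 (mod 89), so λ ≡ 63.
  x = λ² - 68 - 59 = 3969 - 127 ≡ 15; y = λ·(68 - 15) - 0 ≡ 46. → (15, 46)
5P: (15, 46) + (59, 56). λ = (56 - 46)/(59 - 15) ≡ 10/44 mod 89. 44⁻¹ ≡ 87 (mod 89) since 44·87 = 3828 ≡ 1, so λ ≡ 69.
  x = λ² - 15 - 59 = 4761 - 74 ≡ 59; y = λ·(15 - 59) - 46 ≡ 33. → (59, 33)
6P: (59, 33) + (59, 56): same x and y₁ ≡ -y₂, so the sum is the point at infinity.
6P = the point at infinity, so the order is 6.

6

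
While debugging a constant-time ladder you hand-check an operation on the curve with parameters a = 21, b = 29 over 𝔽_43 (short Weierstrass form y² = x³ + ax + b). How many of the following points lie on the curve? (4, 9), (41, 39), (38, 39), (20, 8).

(4, 9): 9² ≡ 38, rhs ≡ 5 → off.
(41, 39): 39² ≡ 16, rhs ≡ 22 → off.
(38, 39): 39² ≡ 16, rhs ≡ 14 → off.
(20, 8): 8² ≡ 21, rhs ≡ 21 → on.

1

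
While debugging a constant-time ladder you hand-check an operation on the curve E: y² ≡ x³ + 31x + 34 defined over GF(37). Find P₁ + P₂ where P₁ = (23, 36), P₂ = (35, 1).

(15, 27)

(23, 36) + (35, 1). λ = (1 - 36)/(35 - 23) ≡ 2/12 mod 37. 12⁻¹ ≡ 34 (mod 37), so λ ≡ 31.
  x = λ² - 23 - 35 = 961 - 58 ≡ 15; y = λ·(23 - 15) - 36 ≡ 27. → (15, 27)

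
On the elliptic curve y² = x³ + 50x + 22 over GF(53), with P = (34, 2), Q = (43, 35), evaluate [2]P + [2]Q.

(36, 47)

First 2P:
Repeated addition: build up to 2P.
2P: tangent at (34, 2): λ = (3·34² + 50)/(2·2) ≡ 20/4. 4⁻¹ ≡ 40 (mod 53), so λ ≡ 20·40 ≡ 5.
  x = λ² - 34 - 34 = 25 - 68 ≡ 10; y = λ·(34 - 10) - 2 ≡ 12. → (10, 12)
2P = (10, 12).
Next 2Q:
Repeated addition: build up to 2Q.
2Q: tangent at (43, 35): λ = (3·43² + 50)/(2·35) ≡ 32/17. 17⁻¹ ≡ 25 (mod 53) since 17·25 = 425 ≡ 1, so λ ≡ 32·25 ≡ 5.
  x = λ² - 43 - 43 = 25 - 86 ≡ 45; y = λ·(43 - 45) - 35 ≡ 8. → (45, 8)
2Q = (45, 8).
Finally 2P + 2Q:
(10, 12) + (45, 8). λ = (8 - 12)/(45 - 10) ≡ 49/35 mod 53. 35⁻¹ ≡ 50 (mod 53) since 35·50 = 1750 ≡ 1, so λ ≡ 12.
  x = λ² - 10 - 45 = 144 - 55 ≡ 36; y = λ·(10 - 36) - 12 ≡ 47. → (36, 47)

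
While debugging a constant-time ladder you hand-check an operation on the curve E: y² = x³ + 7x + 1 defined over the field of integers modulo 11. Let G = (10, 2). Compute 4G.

(4, 7)

Double-and-add on 4 = (100)₂. Start with G = (10, 2) for the leading 1-bit.
double: tangent at (10, 2): λ = (3·10² + 7)/(2·2) ≡ 10/4. 4⁻¹ ≡ 3 (mod 11), so λ ≡ 10·3 ≡ 8.
  x = λ² - 10 - 10 = 64 - 20 ≡ 0; y = λ·(10 - 0) - 2 ≡ 1. → (0, 1)
double: tangent at (0, 1): λ = (3·0² + 7)/(2·1) ≡ 7/2. 2⁻¹ ≡ 6 (mod 11), so λ ≡ 7·6 ≡ 9.
  x = λ² - 0 - 0 = 81 - 0 ≡ 4; y = λ·(0 - 4) - 1 ≡ 7. → (4, 7)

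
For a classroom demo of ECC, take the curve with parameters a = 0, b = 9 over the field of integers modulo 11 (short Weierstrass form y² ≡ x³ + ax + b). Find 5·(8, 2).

Write G = (8, 2).
Double-and-add on 5 = (101)₂. Start with G = (8, 2) for the leading 1-bit.
double: tangent at (8, 2): λ = (3·8² + 0)/(2·2) ≡ 5/4. 4⁻¹ ≡ 3 (mod 11), so λ ≡ 5·3 ≡ 4.
  x = λ² - 8 - 8 = 16 - 16 ≡ 0; y = λ·(8 - 0) - 2 ≡ 8. → (0, 8)
double: tangent at (0, 8): λ = (3·0² + 0)/(2·8) ≡ 0/5. 5⁻¹ ≡ 9 (mod 11) since 5·9 = 45 ≡ 1, so λ ≡ 0·9 ≡ 0.
  x = λ² - 0 - 0 = 0 - 0 ≡ 0; y = λ·(0 - 0) - 8 ≡ 3. → (0, 3)
add G: (0, 3) + (8, 2). λ = (2 - 3)/(8 - 0) ≡ 10/8 mod 11. 8⁻¹ ≡ 7 (mod 11), so λ ≡ 4.
  x = λ² - 0 - 8 = 16 - 8 ≡ 8; y = λ·(0 - 8) - 3 ≡ 9. → (8, 9)

(8, 9)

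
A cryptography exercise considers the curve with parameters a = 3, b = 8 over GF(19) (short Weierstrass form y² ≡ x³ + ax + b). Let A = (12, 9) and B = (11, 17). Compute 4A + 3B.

(12, 9)

First 4A:
Repeated addition: build up to 4A.
2A: tangent at (12, 9): λ = (3·12² + 3)/(2·9) ≡ 17/18. 18⁻¹ ≡ 18 (mod 19) since 18·18 = 324 ≡ 1, so λ ≡ 17·18 ≡ 2.
  x = λ² - 12 - 12 = 4 - 24 ≡ 18; y = λ·(12 - 18) - 9 ≡ 17. → (18, 17)
3A: (18, 17) + (12, 9). λ = (9 - 17)/(12 - 18) ≡ 11/13 mod 19. 13⁻¹ ≡ 3 (mod 19) since 13·3 = 39 ≡ 1, so λ ≡ 14.
  x = λ² - 18 - 12 = 196 - 30 ≡ 14; y = λ·(18 - 14) - 17 ≡ 1. → (14, 1)
4A: (14, 1) + (12, 9). λ = (9 - 1)/(12 - 14) ≡ 8/17 mod 19. 17⁻¹ ≡ 9 (mod 19) since 17·9 = 153 ≡ 1, so λ ≡ 15.
  x = λ² - 14 - 12 = 225 - 26 ≡ 9; y = λ·(14 - 9) - 1 ≡ 17. → (9, 17)
4A = (9, 17).
Next 3B:
Repeated addition: build up to 3B.
2B: tangent at (11, 17): λ = (3·11² + 3)/(2·17) ≡ 5/15. 15⁻¹ ≡ 14 (mod 19), so λ ≡ 5·14 ≡ 13.
  x = λ² - 11 - 11 = 169 - 22 ≡ 14; y = λ·(11 - 14) - 17 ≡ 1. → (14, 1)
3B: (14, 1) + (11, 17). λ = (17 - 1)/(11 - 14) ≡ 16/16 mod 19. 16⁻¹ ≡ 6 (mod 19), so λ ≡ 1.
  x = λ² - 14 - 11 = 1 - 25 ≡ 14; y = λ·(14 - 14) - 1 ≡ 18. → (14, 18)
3B = (14, 18).
Finally 4A + 3B:
(9, 17) + (14, 18). λ = (18 - 17)/(14 - 9) ≡ 1/5 mod 19. 5⁻¹ ≡ 4 (mod 19), so λ ≡ 4.
  x = λ² - 9 - 14 = 16 - 23 ≡ 12; y = λ·(9 - 12) - 17 ≡ 9. → (12, 9)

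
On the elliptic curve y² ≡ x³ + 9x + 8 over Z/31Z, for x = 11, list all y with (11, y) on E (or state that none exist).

x³ + 9x + 8 = 1438 ≡ 12 (mod 31).
12 is a non-residue mod 31; no y exists.

none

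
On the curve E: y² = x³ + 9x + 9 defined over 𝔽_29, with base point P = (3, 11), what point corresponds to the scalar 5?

(7, 26)

Repeated addition: build up to 5P.
2P: tangent at (3, 11): λ = (3·3² + 9)/(2·11) ≡ 7/22. 22⁻¹ ≡ 4 (mod 29) since 22·4 = 88 ≡ 1, so λ ≡ 7·4 ≡ 28.
  x = λ² - 3 - 3 = 784 - 6 ≡ 24; y = λ·(3 - 24) - 11 ≡ 10. → (24, 10)
3P: (24, 10) + (3, 11). λ = (11 - 10)/(3 - 24) ≡ 1/8 mod 29. 8⁻¹ ≡ 11 (mod 29) since 8·11 = 88 ≡ 1, so λ ≡ 11.
  x = λ² - 24 - 3 = 121 - 27 ≡ 7; y = λ·(24 - 7) - 10 ≡ 3. → (7, 3)
4P: (7, 3) + (3, 11). λ = (11 - 3)/(3 - 7) ≡ 8/25 mod 29. 25⁻¹ ≡ 7 (mod 29) since 25·7 = 175 ≡ 1, so λ ≡ 27.
  x = λ² - 7 - 3 = 729 - 10 ≡ 23; y = λ·(7 - 23) - 3 ≡ 0. → (23, 0)
5P: (23, 0) + (3, 11). λ = (11 - 0)/(3 - 23) ≡ 11/9 mod 29. 9⁻¹ ≡ 13 (mod 29), so λ ≡ 27.
  x = λ² - 23 - 3 = 729 - 26 ≡ 7; y = λ·(23 - 7) - 0 ≡ 26. → (7, 26)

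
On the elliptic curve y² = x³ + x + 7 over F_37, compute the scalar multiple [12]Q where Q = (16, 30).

Double-and-add on 12 = (1100)₂. Start with Q = (16, 30) for the leading 1-bit.
double: tangent at (16, 30): λ = (3·16² + 1)/(2·30) ≡ 29/23. 23⁻¹ ≡ 29 (mod 37), so λ ≡ 29·29 ≡ 27.
  x = λ² - 16 - 16 = 729 - 32 ≡ 31; y = λ·(16 - 31) - 30 ≡ 9. → (31, 9)
add Q: (31, 9) + (16, 30). λ = (30 - 9)/(16 - 31) ≡ 21/22 mod 37. 22⁻¹ ≡ 32 (mod 37) since 22·32 = 704 ≡ 1, so λ ≡ 6.
  x = λ² - 31 - 16 = 36 - 47 ≡ 26; y = λ·(31 - 26) - 9 ≡ 21. → (26, 21)
double: tangent at (26, 21): λ = (3·26² + 1)/(2·21) ≡ 31/5. 5⁻¹ ≡ 15 (mod 37) since 5·15 = 75 ≡ 1, so λ ≡ 31·15 ≡ 21.
  x = λ² - 26 - 26 = 441 - 52 ≡ 19; y = λ·(26 - 19) - 21 ≡ 15. → (19, 15)
double: tangent at (19, 15): λ = (3·19² + 1)/(2·15) ≡ 11/30. 30⁻¹ ≡ 21 (mod 37), so λ ≡ 11·21 ≡ 9.
  x = λ² - 19 - 19 = 81 - 38 ≡ 6; y = λ·(19 - 6) - 15 ≡ 28. → (6, 28)

(6, 28)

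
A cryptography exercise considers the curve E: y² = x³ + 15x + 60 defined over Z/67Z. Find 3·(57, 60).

(18, 20)

Write P = (57, 60).
Repeated addition: build up to 3P.
2P: tangent at (57, 60): λ = (3·57² + 15)/(2·60) ≡ 47/53. 53⁻¹ ≡ 43 (mod 67) since 53·43 = 2279 ≡ 1, so λ ≡ 47·43 ≡ 11.
  x = λ² - 57 - 57 = 121 - 114 ≡ 7; y = λ·(57 - 7) - 60 ≡ 21. → (7, 21)
3P: (7, 21) + (57, 60). λ = (60 - 21)/(57 - 7) ≡ 39/50 mod 67. 50⁻¹ ≡ 63 (mod 67), so λ ≡ 45.
  x = λ² - 7 - 57 = 2025 - 64 ≡ 18; y = λ·(7 - 18) - 21 ≡ 20. → (18, 20)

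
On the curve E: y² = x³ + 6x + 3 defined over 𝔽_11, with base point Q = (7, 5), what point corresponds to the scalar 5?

Repeated addition: build up to 5Q.
2Q: tangent at (7, 5): λ = (3·7² + 6)/(2·5) ≡ 10/10. 10⁻¹ ≡ 10 (mod 11), so λ ≡ 10·10 ≡ 1.
  x = λ² - 7 - 7 = 1 - 14 ≡ 9; y = λ·(7 - 9) - 5 ≡ 4. → (9, 4)
3Q: (9, 4) + (7, 5). λ = (5 - 4)/(7 - 9) ≡ 1/9 mod 11. 9⁻¹ ≡ 5 (mod 11) since 9·5 = 45 ≡ 1, so λ ≡ 5.
  x = λ² - 9 - 7 = 25 - 16 ≡ 9; y = λ·(9 - 9) - 4 ≡ 7. → (9, 7)
4Q: (9, 7) + (7, 5). λ = (5 - 7)/(7 - 9) ≡ 9/9 mod 11. 9⁻¹ ≡ 5 (mod 11), so λ ≡ 1.
  x = λ² - 9 - 7 = 1 - 16 ≡ 7; y = λ·(9 - 7) - 7 ≡ 6. → (7, 6)
5Q: (7, 6) + (7, 5): same x and y₁ ≡ -y₂, so the sum is O.

O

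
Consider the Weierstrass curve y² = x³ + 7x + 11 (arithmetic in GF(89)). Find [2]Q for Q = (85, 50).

(33, 32)

tangent at (85, 50): λ = (3·85² + 7)/(2·50) ≡ 55/11. 11⁻¹ ≡ 81 (mod 89) since 11·81 = 891 ≡ 1, so λ ≡ 55·81 ≡ 5.
  x = λ² - 85 - 85 = 25 - 170 ≡ 33; y = λ·(85 - 33) - 50 ≡ 32. → (33, 32)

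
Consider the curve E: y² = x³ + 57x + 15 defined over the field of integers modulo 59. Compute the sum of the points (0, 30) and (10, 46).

(0, 30) + (10, 46). λ = (46 - 30)/(10 - 0) ≡ 16/10 mod 59. 10⁻¹ ≡ 6 (mod 59) since 10·6 = 60 ≡ 1, so λ ≡ 37.
  x = λ² - 0 - 10 = 1369 - 10 ≡ 2; y = λ·(0 - 2) - 30 ≡ 14. → (2, 14)

(2, 14)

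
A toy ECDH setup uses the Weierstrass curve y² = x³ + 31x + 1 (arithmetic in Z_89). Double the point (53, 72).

tangent at (53, 72): λ = (3·53² + 31)/(2·72) ≡ 3/55. 55⁻¹ ≡ 34 (mod 89) since 55·34 = 1870 ≡ 1, so λ ≡ 3·34 ≡ 13.
  x = λ² - 53 - 53 = 169 - 106 ≡ 63; y = λ·(53 - 63) - 72 ≡ 65. → (63, 65)

(63, 65)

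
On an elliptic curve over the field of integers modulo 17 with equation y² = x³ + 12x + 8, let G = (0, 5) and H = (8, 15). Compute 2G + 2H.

(11, 14)

First 2G:
Repeated addition: build up to 2G.
2G: tangent at (0, 5): λ = (3·0² + 12)/(2·5) ≡ 12/10. 10⁻¹ ≡ 12 (mod 17), so λ ≡ 12·12 ≡ 8.
  x = λ² - 0 - 0 = 64 - 0 ≡ 13; y = λ·(0 - 13) - 5 ≡ 10. → (13, 10)
2G = (13, 10).
Next 2H:
Repeated addition: build up to 2H.
2H: tangent at (8, 15): λ = (3·8² + 12)/(2·15) ≡ 0/13. 13⁻¹ ≡ 4 (mod 17), so λ ≡ 0·4 ≡ 0.
  x = λ² - 8 - 8 = 0 - 16 ≡ 1; y = λ·(8 - 1) - 15 ≡ 2. → (1, 2)
2H = (1, 2).
Finally 2G + 2H:
(13, 10) + (1, 2). λ = (2 - 10)/(1 - 13) ≡ 9/5 mod 17. 5⁻¹ ≡ 7 (mod 17), so λ ≡ 12.
  x = λ² - 13 - 1 = 144 - 14 ≡ 11; y = λ·(13 - 11) - 10 ≡ 14. → (11, 14)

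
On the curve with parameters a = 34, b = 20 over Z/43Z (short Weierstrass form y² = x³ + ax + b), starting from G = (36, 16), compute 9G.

Double-and-add on 9 = (1001)₂. Start with G = (36, 16) for the leading 1-bit.
double: tangent at (36, 16): λ = (3·36² + 34)/(2·16) ≡ 9/32. 32⁻¹ ≡ 39 (mod 43), so λ ≡ 9·39 ≡ 7.
  x = λ² - 36 - 36 = 49 - 72 ≡ 20; y = λ·(36 - 20) - 16 ≡ 10. → (20, 10)
double: tangent at (20, 10): λ = (3·20² + 34)/(2·10) ≡ 30/20. 20⁻¹ ≡ 28 (mod 43), so λ ≡ 30·28 ≡ 23.
  x = λ² - 20 - 20 = 529 - 40 ≡ 16; y = λ·(20 - 16) - 10 ≡ 39. → (16, 39)
double: tangent at (16, 39): λ = (3·16² + 34)/(2·39) ≡ 28/35. 35⁻¹ ≡ 16 (mod 43) since 35·16 = 560 ≡ 1, so λ ≡ 28·16 ≡ 18.
  x = λ² - 16 - 16 = 324 - 32 ≡ 34; y = λ·(16 - 34) - 39 ≡ 24. → (34, 24)
add G: (34, 24) + (36, 16). λ = (16 - 24)/(36 - 34) ≡ 35/2 mod 43. 2⁻¹ ≡ 22 (mod 43), so λ ≡ 39.
  x = λ² - 34 - 36 = 1521 - 70 ≡ 32; y = λ·(34 - 32) - 24 ≡ 11. → (32, 11)

(32, 11)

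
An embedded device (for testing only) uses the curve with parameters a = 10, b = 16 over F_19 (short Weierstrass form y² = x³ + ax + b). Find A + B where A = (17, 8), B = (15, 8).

(6, 11)

(17, 8) + (15, 8). λ = (8 - 8)/(15 - 17) ≡ 0/17 mod 19. 17⁻¹ ≡ 9 (mod 19) since 17·9 = 153 ≡ 1, so λ ≡ 0.
  x = λ² - 17 - 15 = 0 - 32 ≡ 6; y = λ·(17 - 6) - 8 ≡ 11. → (6, 11)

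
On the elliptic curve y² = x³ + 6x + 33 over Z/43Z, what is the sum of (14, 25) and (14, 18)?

The two points share x = 14 and their y-coordinates satisfy 25 + 18 ≡ 0 (mod 43), so they are inverses. Their sum is O.

O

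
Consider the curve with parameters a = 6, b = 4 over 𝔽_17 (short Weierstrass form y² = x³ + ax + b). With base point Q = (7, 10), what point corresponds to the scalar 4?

Repeated addition: build up to 4Q.
2Q: tangent at (7, 10): λ = (3·7² + 6)/(2·10) ≡ 0/3. 3⁻¹ ≡ 6 (mod 17), so λ ≡ 0·6 ≡ 0.
  x = λ² - 7 - 7 = 0 - 14 ≡ 3; y = λ·(7 - 3) - 10 ≡ 7. → (3, 7)
3Q: (3, 7) + (7, 10). λ = (10 - 7)/(7 - 3) ≡ 3/4 mod 17. 4⁻¹ ≡ 13 (mod 17) since 4·13 = 52 ≡ 1, so λ ≡ 5.
  x = λ² - 3 - 7 = 25 - 10 ≡ 15; y = λ·(3 - 15) - 7 ≡ 1. → (15, 1)
4Q: (15, 1) + (7, 10). λ = (10 - 1)/(7 - 15) ≡ 9/9 mod 17. 9⁻¹ ≡ 2 (mod 17) since 9·2 = 18 ≡ 1, so λ ≡ 1.
  x = λ² - 15 - 7 = 1 - 22 ≡ 13; y = λ·(15 - 13) - 1 ≡ 1. → (13, 1)

(13, 1)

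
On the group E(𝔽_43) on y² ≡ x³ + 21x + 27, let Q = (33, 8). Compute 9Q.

(22, 0)

Repeated addition: build up to 9Q.
2Q: tangent at (33, 8): λ = (3·33² + 21)/(2·8) ≡ 20/16. 16⁻¹ ≡ 35 (mod 43), so λ ≡ 20·35 ≡ 12.
  x = λ² - 33 - 33 = 144 - 66 ≡ 35; y = λ·(33 - 35) - 8 ≡ 11. → (35, 11)
3Q: (35, 11) + (33, 8). λ = (8 - 11)/(33 - 35) ≡ 40/41 mod 43. 41⁻¹ ≡ 21 (mod 43) since 41·21 = 861 ≡ 1, so λ ≡ 23.
  x = λ² - 35 - 33 = 529 - 68 ≡ 31; y = λ·(35 - 31) - 11 ≡ 38. → (31, 38)
4Q: (31, 38) + (33, 8). λ = (8 - 38)/(33 - 31) ≡ 13/2 mod 43. 2⁻¹ ≡ 22 (mod 43), so λ ≡ 28.
  x = λ² - 31 - 33 = 784 - 64 ≡ 32; y = λ·(31 - 32) - 38 ≡ 20. → (32, 20)
5Q: (32, 20) + (33, 8). λ = (8 - 20)/(33 - 32) ≡ 31/1 mod 43. 1⁻¹ ≡ 1 (mod 43), so λ ≡ 31.
  x = λ² - 32 - 33 = 961 - 65 ≡ 36; y = λ·(32 - 36) - 20 ≡ 28. → (36, 28)
6Q: (36, 28) + (33, 8). λ = (8 - 28)/(33 - 36) ≡ 23/40 mod 43. 40⁻¹ ≡ 14 (mod 43), so λ ≡ 21.
  x = λ² - 36 - 33 = 441 - 69 ≡ 28; y = λ·(36 - 28) - 28 ≡ 11. → (28, 11)
7Q: (28, 11) + (33, 8). λ = (8 - 11)/(33 - 28) ≡ 40/5 mod 43. 5⁻¹ ≡ 26 (mod 43) since 5·26 = 130 ≡ 1, so λ ≡ 8.
  x = λ² - 28 - 33 = 64 - 61 ≡ 3; y = λ·(28 - 3) - 11 ≡ 17. → (3, 17)
8Q: (3, 17) + (33, 8). λ = (8 - 17)/(33 - 3) ≡ 34/30 mod 43. 30⁻¹ ≡ 33 (mod 43), so λ ≡ 4.
  x = λ² - 3 - 33 = 16 - 36 ≡ 23; y = λ·(3 - 23) - 17 ≡ 32. → (23, 32)
9Q: (23, 32) + (33, 8). λ = (8 - 32)/(33 - 23) ≡ 19/10 mod 43. 10⁻¹ ≡ 13 (mod 43) since 10·13 = 130 ≡ 1, so λ ≡ 32.
  x = λ² - 23 - 33 = 1024 - 56 ≡ 22; y = λ·(23 - 22) - 32 ≡ 0. → (22, 0)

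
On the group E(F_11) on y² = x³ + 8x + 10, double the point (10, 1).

tangent at (10, 1): λ = (3·10² + 8)/(2·1) ≡ 0/2. 2⁻¹ ≡ 6 (mod 11) since 2·6 = 12 ≡ 1, so λ ≡ 0·6 ≡ 0.
  x = λ² - 10 - 10 = 0 - 20 ≡ 2; y = λ·(10 - 2) - 1 ≡ 10. → (2, 10)

(2, 10)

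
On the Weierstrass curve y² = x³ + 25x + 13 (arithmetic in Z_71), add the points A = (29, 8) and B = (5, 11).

(47, 12)

(29, 8) + (5, 11). λ = (11 - 8)/(5 - 29) ≡ 3/47 mod 71. 47⁻¹ ≡ 68 (mod 71), so λ ≡ 62.
  x = λ² - 29 - 5 = 3844 - 34 ≡ 47; y = λ·(29 - 47) - 8 ≡ 12. → (47, 12)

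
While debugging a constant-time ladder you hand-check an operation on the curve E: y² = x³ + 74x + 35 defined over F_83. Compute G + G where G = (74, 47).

tangent at (74, 47): λ = (3·74² + 74)/(2·47) ≡ 68/11. 11⁻¹ ≡ 68 (mod 83), so λ ≡ 68·68 ≡ 59.
  x = λ² - 74 - 74 = 3481 - 148 ≡ 13; y = λ·(74 - 13) - 47 ≡ 66. → (13, 66)

(13, 66)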